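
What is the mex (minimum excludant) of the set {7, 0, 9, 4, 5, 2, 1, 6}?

3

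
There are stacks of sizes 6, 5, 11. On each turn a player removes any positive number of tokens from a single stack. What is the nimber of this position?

8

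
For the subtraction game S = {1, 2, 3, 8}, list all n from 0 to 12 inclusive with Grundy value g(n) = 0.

0, 4, 9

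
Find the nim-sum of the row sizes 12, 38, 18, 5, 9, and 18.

Compute the nim-sum pairwise:
12 ⊕ 38 = 42
42 ⊕ 18 = 56
56 ⊕ 5 = 61
61 ⊕ 9 = 52
52 ⊕ 18 = 38

38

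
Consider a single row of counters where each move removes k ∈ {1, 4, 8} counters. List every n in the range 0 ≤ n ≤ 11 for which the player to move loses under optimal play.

0, 2, 5, 7

Grundy values for subtraction set {1, 4, 8}:
g(0) = mex{} = 0
g(1) = mex{0} = 1
g(2) = mex{1} = 0
g(3) = mex{0} = 1
g(4) = mex{0,1} = 2
g(5) = mex{1,2} = 0
g(6) = mex{0} = 1
g(7) = mex{1} = 0
g(8) = mex{0,2} = 1
g(9) = mex{0,1} = 2
g(10) = mex{0,1,2} = 3
g(11) = mex{0,1,3} = 2
The P-positions (g = 0) in 0..11 are 0, 2, 5, 7.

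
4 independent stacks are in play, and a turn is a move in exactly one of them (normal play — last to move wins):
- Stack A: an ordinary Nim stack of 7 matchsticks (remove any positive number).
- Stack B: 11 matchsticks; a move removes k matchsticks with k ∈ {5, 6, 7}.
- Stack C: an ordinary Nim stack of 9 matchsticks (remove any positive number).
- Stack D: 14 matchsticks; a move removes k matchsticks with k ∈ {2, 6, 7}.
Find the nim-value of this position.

12

Stack A is a plain Nim stack of size 7, so its Grundy value is 7.
Build the Grundy sequence for stack B with g(k) = mex{g(k−s) : s ∈ {5, 6, 7}, s ≤ k}:
g(0) = mex{} = 0
g(1) = mex{} = 0
g(2) = mex{} = 0
g(3) = mex{} = 0
g(4) = mex{} = 0
g(5) = mex{0} = 1
g(6) = mex{0} = 1
g(7) = mex{0} = 1
g(8) = mex{0} = 1
g(9) = mex{0} = 1
g(10) = mex{0,1} = 2
g(11) = mex{0,1} = 2
So g(11) = 2.
Stack C is a plain Nim stack of size 9, so its Grundy value is 9.
Grundy values for stack D (subtraction set {2, 6, 7}):
g(0) = mex{} = 0
g(1) = mex{} = 0
g(2) = mex{0} = 1
g(3) = mex{0} = 1
g(4) = mex{1} = 0
g(5) = mex{1} = 0
g(6) = mex{0} = 1
g(7) = mex{0} = 1
g(8) = mex{0,1} = 2
g(9) = mex{1} = 0
g(10) = mex{0,1,2} = 3
g(11) = mex{0} = 1
g(12) = mex{0,1,3} = 2
g(13) = mex{1} = 0
g(14) = mex{1,2} = 0
So g(14) = 0.
The value of a disjunctive sum is the nim-sum of the parts.
Combined value = 7 XOR 2 XOR 9 XOR 0 = 12.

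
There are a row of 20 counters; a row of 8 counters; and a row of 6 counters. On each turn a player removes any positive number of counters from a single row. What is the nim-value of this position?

26

Compute the nim-sum pairwise:
20 XOR 8 = 28
28 XOR 6 = 26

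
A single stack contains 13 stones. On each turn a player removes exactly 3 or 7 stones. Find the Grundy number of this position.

Grundy values for subtraction set {3, 7}:
k:     0  1  2  3  4  5  6  7  8  9 10 11 12 13
g(k):  0  0  0  1  1  1  0  2  2  1  0  0  0  1
So g(13) = 1.

1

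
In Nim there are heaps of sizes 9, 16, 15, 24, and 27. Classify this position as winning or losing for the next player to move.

Compute the nim-sum pairwise:
9 XOR 16 = 25
25 XOR 15 = 22
22 XOR 24 = 14
14 XOR 27 = 21
The nim-sum is 21 ≠ 0, so this is an N-position: the player to move can win.

Winning position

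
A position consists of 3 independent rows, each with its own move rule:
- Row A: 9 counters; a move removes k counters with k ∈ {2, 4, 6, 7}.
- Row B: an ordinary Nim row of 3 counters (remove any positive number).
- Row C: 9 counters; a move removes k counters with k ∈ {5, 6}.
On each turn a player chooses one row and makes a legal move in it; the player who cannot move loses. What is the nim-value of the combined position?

2

Build the Grundy sequence for row A with g(k) = mex{g(k−s) : s ∈ {2, 4, 6, 7}, s ≤ k}:
g(0) = mex{} = 0
g(1) = mex{} = 0
g(2) = mex{0} = 1
g(3) = mex{0} = 1
g(4) = mex{0,1} = 2
g(5) = mex{0,1} = 2
g(6) = mex{0,1,2} = 3
g(7) = mex{0,1,2} = 3
g(8) = mex{0,1,2,3} = 4
g(9) = mex{1,2,3} = 0
So g(9) = 0.
Row B is a plain Nim row of size 3, so its Grundy value is 3.
For row C, compute g(0), g(1), … with moves {5, 6}:
g(0) = mex{} = 0
g(1) = mex{} = 0
g(2) = mex{} = 0
g(3) = mex{} = 0
g(4) = mex{} = 0
g(5) = mex{0} = 1
g(6) = mex{0} = 1
g(7) = mex{0} = 1
g(8) = mex{0} = 1
g(9) = mex{0} = 1
So g(9) = 1.
By the Sprague-Grundy theorem, the Grundy value of a sum of independent games is the XOR of the component values.
Combined value = 0 XOR 3 XOR 1 = 2.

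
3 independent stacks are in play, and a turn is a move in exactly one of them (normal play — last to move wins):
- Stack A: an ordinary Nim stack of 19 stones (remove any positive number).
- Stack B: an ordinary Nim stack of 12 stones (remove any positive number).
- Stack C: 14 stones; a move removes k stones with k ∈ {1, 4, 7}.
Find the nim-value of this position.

Stack A is a plain Nim stack of size 19, so its Grundy value is 19.
Stack B is a plain Nim stack of size 12, so its Grundy value is 12.
Build the Grundy sequence for stack C with g(k) = mex{g(k−s) : s ∈ {1, 4, 7}, s ≤ k}:
g(0) = mex{} = 0
g(1) = mex{0} = 1
g(2) = mex{1} = 0
g(3) = mex{0} = 1
g(4) = mex{0,1} = 2
g(5) = mex{1,2} = 0
g(6) = mex{0} = 1
g(7) = mex{0,1} = 2
g(8) = mex{1,2} = 0
g(9) = mex{0} = 1
g(10) = mex{1} = 0
g(11) = mex{0,2} = 1
g(12) = mex{0,1} = 2
g(13) = mex{1,2} = 0
g(14) = mex{0,2} = 1
So g(14) = 1.
The value of a disjunctive sum is the nim-sum of the parts.
Combined value = 19 XOR 12 XOR 1 = 30.

30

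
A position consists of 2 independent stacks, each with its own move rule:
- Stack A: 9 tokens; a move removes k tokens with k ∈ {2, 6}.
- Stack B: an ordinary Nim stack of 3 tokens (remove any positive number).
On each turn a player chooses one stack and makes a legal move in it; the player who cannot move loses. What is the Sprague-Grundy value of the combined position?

3

Build the Grundy sequence for stack A with g(k) = mex{g(k−s) : s ∈ {2, 6}, s ≤ k}:
g(0) = mex{} = 0
g(1) = mex{} = 0
g(2) = mex{0} = 1
g(3) = mex{0} = 1
g(4) = mex{1} = 0
g(5) = mex{1} = 0
g(6) = mex{0} = 1
g(7) = mex{0} = 1
g(8) = mex{1} = 0
g(9) = mex{1} = 0
So g(9) = 0.
Stack B is a plain Nim stack of size 3, so its Grundy value is 3.
The value of a disjunctive sum is the nim-sum of the parts.
Combined value = 0 XOR 3 = 3.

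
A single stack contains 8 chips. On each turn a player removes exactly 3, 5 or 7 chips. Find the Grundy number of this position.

Build the Grundy sequence with g(k) = mex{g(k−s) : s ∈ {3, 5, 7}, s ≤ k}:
k:     0  1  2  3  4  5  6  7  8
g(k):  0  0  0  1  1  1  2  2  2
So g(8) = 2.

2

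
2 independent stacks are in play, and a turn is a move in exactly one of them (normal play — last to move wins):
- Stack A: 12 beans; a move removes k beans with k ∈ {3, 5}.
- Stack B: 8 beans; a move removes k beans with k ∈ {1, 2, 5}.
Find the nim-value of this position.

Grundy values for stack A (subtraction set {3, 5}):
g(0) = mex{} = 0
g(1) = mex{} = 0
g(2) = mex{} = 0
g(3) = mex{0} = 1
g(4) = mex{0} = 1
g(5) = mex{0} = 1
g(6) = mex{0,1} = 2
g(7) = mex{0,1} = 2
g(8) = mex{1} = 0
g(9) = mex{1,2} = 0
g(10) = mex{1,2} = 0
g(11) = mex{0,2} = 1
g(12) = mex{0,2} = 1
So g(12) = 1.
For stack B, compute g(0), g(1), … with moves {1, 2, 5}:
g(0) = mex{} = 0
g(1) = mex{0} = 1
g(2) = mex{0,1} = 2
g(3) = mex{1,2} = 0
g(4) = mex{0,2} = 1
g(5) = mex{0,1} = 2
g(6) = mex{1,2} = 0
g(7) = mex{0,2} = 1
g(8) = mex{0,1} = 2
So g(8) = 2.
The value of a disjunctive sum is the nim-sum of the parts.
Combined value = 1 XOR 2 = 3.

3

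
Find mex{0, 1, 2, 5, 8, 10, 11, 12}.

The values 0, 1, 2 are all present; 3 is the first non-negative integer missing from the set.

3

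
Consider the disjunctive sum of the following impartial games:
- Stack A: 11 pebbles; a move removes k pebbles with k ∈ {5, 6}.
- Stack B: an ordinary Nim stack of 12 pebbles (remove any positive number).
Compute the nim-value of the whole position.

12

For stack A, compute g(0), g(1), … with moves {5, 6}:
k:     0  1  2  3  4  5  6  7  8  9 10 11
g(k):  0  0  0  0  0  1  1  1  1  1  2  0
So g(11) = 0.
Stack B is a plain Nim stack of size 12, so its Grundy value is 12.
By the Sprague-Grundy theorem, the Grundy value of a sum of independent games is the XOR of the component values.
Combined value = 0 ⊕ 12 = 12.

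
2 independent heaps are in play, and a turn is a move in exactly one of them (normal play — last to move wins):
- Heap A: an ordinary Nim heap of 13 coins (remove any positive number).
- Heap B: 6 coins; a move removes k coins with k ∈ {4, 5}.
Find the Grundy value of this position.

Heap A is a plain Nim heap of size 13, so its Grundy value is 13.
For heap B, compute g(0), g(1), … with moves {4, 5}:
k:     0  1  2  3  4  5  6
g(k):  0  0  0  0  1  1  1
So g(6) = 1.
By the Sprague-Grundy theorem, the Grundy value of a sum of independent games is the XOR of the component values.
Combined value = 13 ⊕ 1 = 12.

12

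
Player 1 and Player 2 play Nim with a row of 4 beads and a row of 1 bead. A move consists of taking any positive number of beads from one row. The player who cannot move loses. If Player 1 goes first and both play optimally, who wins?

Nim-sum: 4 ^ 1 = 5.
The nim-sum is 5 ≠ 0, so this is an N-position: the player to move can win; Player 1 has a winning move.

Player 1 wins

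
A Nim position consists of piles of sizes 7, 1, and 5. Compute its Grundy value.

3

Nim-sum: 7 ^ 1 ^ 5 = 3.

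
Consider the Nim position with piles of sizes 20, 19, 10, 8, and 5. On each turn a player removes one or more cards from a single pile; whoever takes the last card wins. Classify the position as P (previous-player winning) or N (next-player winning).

P-position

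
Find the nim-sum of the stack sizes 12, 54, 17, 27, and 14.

62

Nim-sum: 12 XOR 54 XOR 17 XOR 27 XOR 14 = 62.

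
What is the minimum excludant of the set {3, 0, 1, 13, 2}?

4

The values 0, 1, 2, 3 are all present; 4 is the first non-negative integer missing from the set.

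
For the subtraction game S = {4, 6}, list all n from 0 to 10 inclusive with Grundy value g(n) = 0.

0, 1, 2, 3, 10

Grundy values for subtraction set {4, 6}:
g(0) = mex{} = 0
g(1) = mex{} = 0
g(2) = mex{} = 0
g(3) = mex{} = 0
g(4) = mex{0} = 1
g(5) = mex{0} = 1
g(6) = mex{0} = 1
g(7) = mex{0} = 1
g(8) = mex{0,1} = 2
g(9) = mex{0,1} = 2
g(10) = mex{1} = 0
The P-positions (g = 0) in 0..10 are 0, 1, 2, 3, 10.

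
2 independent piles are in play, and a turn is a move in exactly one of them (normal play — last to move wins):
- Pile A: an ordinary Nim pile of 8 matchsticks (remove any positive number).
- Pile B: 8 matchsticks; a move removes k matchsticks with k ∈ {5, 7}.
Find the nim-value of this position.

9

Pile A is a plain Nim pile of size 8, so its Grundy value is 8.
For pile B, compute g(0), g(1), … with moves {5, 7}:
k:     0  1  2  3  4  5  6  7  8
g(k):  0  0  0  0  0  1  1  1  1
So g(8) = 1.
By the Sprague-Grundy theorem, the Grundy value of a sum of independent games is the XOR of the component values.
Combined value = 8 XOR 1 = 9.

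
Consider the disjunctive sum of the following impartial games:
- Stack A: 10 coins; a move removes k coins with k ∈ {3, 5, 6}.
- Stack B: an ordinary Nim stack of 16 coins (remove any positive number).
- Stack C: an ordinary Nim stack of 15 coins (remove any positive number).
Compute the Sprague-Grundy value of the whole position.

31

Build the Grundy sequence for stack A with g(k) = mex{g(k−s) : s ∈ {3, 5, 6}, s ≤ k}:
g(0) = mex{} = 0
g(1) = mex{} = 0
g(2) = mex{} = 0
g(3) = mex{0} = 1
g(4) = mex{0} = 1
g(5) = mex{0} = 1
g(6) = mex{0,1} = 2
g(7) = mex{0,1} = 2
g(8) = mex{0,1} = 2
g(9) = mex{1,2} = 0
g(10) = mex{1,2} = 0
So g(10) = 0.
Stack B is a plain Nim stack of size 16, so its Grundy value is 16.
Stack C is a plain Nim stack of size 15, so its Grundy value is 15.
The value of a disjunctive sum is the nim-sum of the parts.
Combined value = 0 XOR 16 XOR 15 = 31.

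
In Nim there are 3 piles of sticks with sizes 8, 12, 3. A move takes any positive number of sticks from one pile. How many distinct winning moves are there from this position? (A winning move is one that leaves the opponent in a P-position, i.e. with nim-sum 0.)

1

Nim-sum: 8 ^ 12 ^ 3 = 7.
The overall nim-sum is X = 7. A pile of size p has a winning move iff p XOR X < p (reduce it to p XOR X).
  8: 8 XOR 7 = 15 ≥ 8 — no move.
  12: 12 XOR 7 = 11 < 12 — winning move (to 11).
  3: 3 XOR 7 = 4 ≥ 3 — no move.
That gives 1 winning move.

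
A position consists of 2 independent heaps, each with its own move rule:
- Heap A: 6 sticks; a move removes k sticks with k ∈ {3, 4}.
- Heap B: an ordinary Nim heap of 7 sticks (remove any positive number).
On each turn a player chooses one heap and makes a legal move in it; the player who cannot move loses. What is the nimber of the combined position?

5

Grundy values for heap A (subtraction set {3, 4}):
g(0) = mex{} = 0
g(1) = mex{} = 0
g(2) = mex{} = 0
g(3) = mex{0} = 1
g(4) = mex{0} = 1
g(5) = mex{0} = 1
g(6) = mex{0,1} = 2
So g(6) = 2.
Heap B is a plain Nim heap of size 7, so its Grundy value is 7.
The value of a disjunctive sum is the nim-sum of the parts.
Combined value = 2 XOR 7 = 5.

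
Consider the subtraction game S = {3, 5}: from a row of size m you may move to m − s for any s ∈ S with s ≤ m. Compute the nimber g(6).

2

Build the Grundy sequence with g(k) = mex{g(k−s) : s ∈ {3, 5}, s ≤ k}:
g(0) = mex{} = 0
g(1) = mex{} = 0
g(2) = mex{} = 0
g(3) = mex{0} = 1
g(4) = mex{0} = 1
g(5) = mex{0} = 1
g(6) = mex{0,1} = 2
So g(6) = 2.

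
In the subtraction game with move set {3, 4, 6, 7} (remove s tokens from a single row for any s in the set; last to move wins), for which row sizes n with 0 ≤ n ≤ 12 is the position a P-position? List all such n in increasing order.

0, 1, 2, 10, 11, 12

Grundy values for subtraction set {3, 4, 6, 7}:
g(0) = mex{} = 0
g(1) = mex{} = 0
g(2) = mex{} = 0
g(3) = mex{0} = 1
g(4) = mex{0} = 1
g(5) = mex{0} = 1
g(6) = mex{0,1} = 2
g(7) = mex{0,1} = 2
g(8) = mex{0,1} = 2
g(9) = mex{0,1,2} = 3
g(10) = mex{1,2} = 0
g(11) = mex{1,2} = 0
g(12) = mex{1,2,3} = 0
The P-positions (g = 0) in 0..12 are 0, 1, 2, 10, 11, 12.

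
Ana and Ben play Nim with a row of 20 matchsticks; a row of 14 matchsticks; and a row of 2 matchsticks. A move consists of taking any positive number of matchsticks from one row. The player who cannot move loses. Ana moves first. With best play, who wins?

Ana wins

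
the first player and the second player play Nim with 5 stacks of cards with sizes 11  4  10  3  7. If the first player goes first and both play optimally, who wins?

In binary:
  1011  (11)
  0100  (4)
  1010  (10)
  0011  (3)
  0111  (7)
  ----
  0001  (1)
The nim-sum is 1 ≠ 0, so this is an N-position: the player to move can win; the first player has a winning move.

the first player wins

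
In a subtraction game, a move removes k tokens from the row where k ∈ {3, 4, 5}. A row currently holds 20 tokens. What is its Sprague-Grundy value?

1

Compute g(0), g(1), … for moves {3, 4, 5}:
k:     0  1  2  3  4  5  6  7  8  9 10 11 12 13 14 15 16 17 18 19 20
g(k):  0  0  0  1  1  1  2  2  0  0  0  1  1  1  2  2  0  0  0  1  1
So g(20) = 1.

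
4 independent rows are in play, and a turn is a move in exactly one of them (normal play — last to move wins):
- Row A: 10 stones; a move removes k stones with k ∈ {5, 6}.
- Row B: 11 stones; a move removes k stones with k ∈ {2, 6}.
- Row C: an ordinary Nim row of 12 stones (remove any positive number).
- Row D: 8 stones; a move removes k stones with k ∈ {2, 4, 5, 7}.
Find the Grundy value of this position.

Grundy values for row A (subtraction set {5, 6}):
k:     0  1  2  3  4  5  6  7  8  9 10
g(k):  0  0  0  0  0  1  1  1  1  1  2
So g(10) = 2.
For row B, compute g(0), g(1), … with moves {2, 6}:
k:     0  1  2  3  4  5  6  7  8  9 10 11
g(k):  0  0  1  1  0  0  1  1  0  0  1  1
So g(11) = 1.
Row C is a plain Nim row of size 12, so its Grundy value is 12.
For row D, compute g(0), g(1), … with moves {2, 4, 5, 7}:
g(0) = mex{} = 0
g(1) = mex{} = 0
g(2) = mex{0} = 1
g(3) = mex{0} = 1
g(4) = mex{0,1} = 2
g(5) = mex{0,1} = 2
g(6) = mex{0,1,2} = 3
g(7) = mex{0,1,2} = 3
g(8) = mex{0,1,2,3} = 4
So g(8) = 4.
The value of a disjunctive sum is the nim-sum of the parts.
Combined value = 2 ⊕ 1 ⊕ 12 ⊕ 4 = 11.

11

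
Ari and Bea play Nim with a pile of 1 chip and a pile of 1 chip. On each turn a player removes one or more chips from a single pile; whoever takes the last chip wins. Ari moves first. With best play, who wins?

Bea wins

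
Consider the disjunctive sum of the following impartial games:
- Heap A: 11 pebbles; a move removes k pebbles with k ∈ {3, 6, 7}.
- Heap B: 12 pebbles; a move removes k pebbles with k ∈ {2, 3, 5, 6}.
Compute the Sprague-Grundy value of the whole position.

2

Grundy values for heap A (subtraction set {3, 6, 7}):
k:     0  1  2  3  4  5  6  7  8  9 10 11
g(k):  0  0  0  1  1  1  2  2  2  3  0  0
So g(11) = 0.
Build the Grundy sequence for heap B with g(k) = mex{g(k−s) : s ∈ {2, 3, 5, 6}, s ≤ k}:
k:     0  1  2  3  4  5  6  7  8  9 10 11 12
g(k):  0  0  1  1  2  2  3  3  0  0  1  1  2
So g(12) = 2.
The value of a disjunctive sum is the nim-sum of the parts.
Combined value = 0 ⊕ 2 = 2.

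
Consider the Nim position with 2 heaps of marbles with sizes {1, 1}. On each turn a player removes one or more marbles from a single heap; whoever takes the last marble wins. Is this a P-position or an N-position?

Bitwise XOR of the heap sizes:
  1  (1)
  1  (1)
  -
  0  (0)
The nim-sum is 0, so this is a P-position: the player to move is in a losing position under optimal play.

P-position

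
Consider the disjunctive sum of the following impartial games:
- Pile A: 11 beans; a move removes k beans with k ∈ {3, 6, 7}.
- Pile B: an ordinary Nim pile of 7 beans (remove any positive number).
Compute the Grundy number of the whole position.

7

Build the Grundy sequence for pile A with g(k) = mex{g(k−s) : s ∈ {3, 6, 7}, s ≤ k}:
g(0) = mex{} = 0
g(1) = mex{} = 0
g(2) = mex{} = 0
g(3) = mex{0} = 1
g(4) = mex{0} = 1
g(5) = mex{0} = 1
g(6) = mex{0,1} = 2
g(7) = mex{0,1} = 2
g(8) = mex{0,1} = 2
g(9) = mex{0,1,2} = 3
g(10) = mex{1,2} = 0
g(11) = mex{1,2} = 0
So g(11) = 0.
Pile B is a plain Nim pile of size 7, so its Grundy value is 7.
By the Sprague-Grundy theorem, the Grundy value of a sum of independent games is the XOR of the component values.
Combined value = 0 ⊕ 7 = 7.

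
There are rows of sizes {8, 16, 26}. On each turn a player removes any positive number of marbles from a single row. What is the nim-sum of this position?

Nim-sum: 8 ⊕ 16 ⊕ 26 = 2.

2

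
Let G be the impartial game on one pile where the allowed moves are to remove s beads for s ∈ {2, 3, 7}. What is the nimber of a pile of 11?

0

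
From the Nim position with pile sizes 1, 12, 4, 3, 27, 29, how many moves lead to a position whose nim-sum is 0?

Nim-sum: 1 XOR 12 XOR 4 XOR 3 XOR 27 XOR 29 = 12.
The overall nim-sum is X = 12. A pile of size p has a winning move iff p XOR X < p (reduce it to p XOR X).
  1: 1 XOR 12 = 13 ≥ 1 — no move.
  12: 12 XOR 12 = 0 < 12 — winning move (to 0).
  4: 4 XOR 12 = 8 ≥ 4 — no move.
  3: 3 XOR 12 = 15 ≥ 3 — no move.
  27: 27 XOR 12 = 23 < 27 — winning move (to 23).
  29: 29 XOR 12 = 17 < 29 — winning move (to 17).
That gives 3 winning moves.

3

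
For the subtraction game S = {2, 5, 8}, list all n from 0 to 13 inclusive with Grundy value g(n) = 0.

0, 1, 4, 7, 10, 11

Compute g(0), g(1), … for moves {2, 5, 8}:
g(0) = mex{} = 0
g(1) = mex{} = 0
g(2) = mex{0} = 1
g(3) = mex{0} = 1
g(4) = mex{1} = 0
g(5) = mex{0,1} = 2
g(6) = mex{0} = 1
g(7) = mex{1,2} = 0
g(8) = mex{0,1} = 2
g(9) = mex{0} = 1
g(10) = mex{1,2} = 0
g(11) = mex{1} = 0
g(12) = mex{0} = 1
g(13) = mex{0,2} = 1
The P-positions (g = 0) in 0..13 are 0, 1, 4, 7, 10, 11.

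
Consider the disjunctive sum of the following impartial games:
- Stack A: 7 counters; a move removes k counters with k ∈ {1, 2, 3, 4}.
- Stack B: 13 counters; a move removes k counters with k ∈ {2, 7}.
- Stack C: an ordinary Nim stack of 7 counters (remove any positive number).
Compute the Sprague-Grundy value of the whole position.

5

For stack A, compute g(0), g(1), … with moves {1, 2, 3, 4}:
k:     0  1  2  3  4  5  6  7
g(k):  0  1  2  3  4  0  1  2
So g(7) = 2.
For stack B, compute g(0), g(1), … with moves {2, 7}:
g(0) = mex{} = 0
g(1) = mex{} = 0
g(2) = mex{0} = 1
g(3) = mex{0} = 1
g(4) = mex{1} = 0
g(5) = mex{1} = 0
g(6) = mex{0} = 1
g(7) = mex{0} = 1
g(8) = mex{0,1} = 2
g(9) = mex{1} = 0
g(10) = mex{1,2} = 0
g(11) = mex{0} = 1
g(12) = mex{0} = 1
g(13) = mex{1} = 0
So g(13) = 0.
Stack C is a plain Nim stack of size 7, so its Grundy value is 7.
The value of a disjunctive sum is the nim-sum of the parts.
Combined value = 2 XOR 0 XOR 7 = 5.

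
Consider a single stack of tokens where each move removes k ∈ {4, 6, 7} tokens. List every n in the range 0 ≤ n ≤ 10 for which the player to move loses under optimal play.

0, 1, 2, 3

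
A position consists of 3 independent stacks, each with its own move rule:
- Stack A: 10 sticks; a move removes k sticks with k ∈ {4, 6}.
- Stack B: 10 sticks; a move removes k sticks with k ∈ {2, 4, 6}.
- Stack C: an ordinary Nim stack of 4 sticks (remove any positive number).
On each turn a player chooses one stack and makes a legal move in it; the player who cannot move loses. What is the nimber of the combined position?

5

Build the Grundy sequence for stack A with g(k) = mex{g(k−s) : s ∈ {4, 6}, s ≤ k}:
g(0) = mex{} = 0
g(1) = mex{} = 0
g(2) = mex{} = 0
g(3) = mex{} = 0
g(4) = mex{0} = 1
g(5) = mex{0} = 1
g(6) = mex{0} = 1
g(7) = mex{0} = 1
g(8) = mex{0,1} = 2
g(9) = mex{0,1} = 2
g(10) = mex{1} = 0
So g(10) = 0.
For stack B, compute g(0), g(1), … with moves {2, 4, 6}:
g(0) = mex{} = 0
g(1) = mex{} = 0
g(2) = mex{0} = 1
g(3) = mex{0} = 1
g(4) = mex{0,1} = 2
g(5) = mex{0,1} = 2
g(6) = mex{0,1,2} = 3
g(7) = mex{0,1,2} = 3
g(8) = mex{1,2,3} = 0
g(9) = mex{1,2,3} = 0
g(10) = mex{0,2,3} = 1
So g(10) = 1.
Stack C is a plain Nim stack of size 4, so its Grundy value is 4.
By the Sprague-Grundy theorem, the Grundy value of a sum of independent games is the XOR of the component values.
Combined value = 0 ⊕ 1 ⊕ 4 = 5.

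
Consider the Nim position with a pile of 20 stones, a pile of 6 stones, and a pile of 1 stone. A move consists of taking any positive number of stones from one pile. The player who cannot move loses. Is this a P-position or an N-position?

N-position

Nim-sum: 20 ^ 6 ^ 1 = 19.
The nim-sum is 19 ≠ 0, so this is an N-position: the player to move can win.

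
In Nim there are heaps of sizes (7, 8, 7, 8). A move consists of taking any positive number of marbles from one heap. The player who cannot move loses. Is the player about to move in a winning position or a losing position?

Write each in binary and XOR column by column:
  0111  (7)
  1000  (8)
  0111  (7)
  1000  (8)
  ----
  0000  (0)
The nim-sum is 0, so this is a P-position: the player to move is in a losing position under optimal play.

Losing position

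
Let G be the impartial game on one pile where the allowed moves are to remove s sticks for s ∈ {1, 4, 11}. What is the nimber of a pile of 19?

2

Build the Grundy sequence with g(k) = mex{g(k−s) : s ∈ {1, 4, 11}, s ≤ k}:
k:     0  1  2  3  4  5  6  7  8  9 10 11 12 13 14 15 16 17 18 19
g(k):  0  1  0  1  2  0  1  0  1  2  0  1  0  1  2  0  1  0  1  2
So g(19) = 2.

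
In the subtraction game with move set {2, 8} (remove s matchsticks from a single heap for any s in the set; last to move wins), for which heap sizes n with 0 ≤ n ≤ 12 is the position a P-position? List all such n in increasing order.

Grundy values for subtraction set {2, 8}:
k:     0  1  2  3  4  5  6  7  8  9 10 11 12
g(k):  0  0  1  1  0  0  1  1  2  2  0  0  1
The P-positions (g = 0) in 0..12 are 0, 1, 4, 5, 10, 11.

0, 1, 4, 5, 10, 11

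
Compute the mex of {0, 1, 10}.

The values 0, 1 are all present; 2 is the first non-negative integer missing from the set.

2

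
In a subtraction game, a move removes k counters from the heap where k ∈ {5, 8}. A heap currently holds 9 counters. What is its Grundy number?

1

Build the Grundy sequence with g(k) = mex{g(k−s) : s ∈ {5, 8}, s ≤ k}:
k:     0  1  2  3  4  5  6  7  8  9
g(k):  0  0  0  0  0  1  1  1  1  1
So g(9) = 1.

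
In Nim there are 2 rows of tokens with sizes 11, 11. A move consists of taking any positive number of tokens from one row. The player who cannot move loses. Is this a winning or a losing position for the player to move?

Nim-sum: 11 ⊕ 11 = 0.
The nim-sum is 0, so this is a P-position: the player to move is in a losing position under optimal play.

Losing position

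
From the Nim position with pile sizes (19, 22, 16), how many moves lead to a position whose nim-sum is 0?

Nim-sum: 19 ⊕ 22 ⊕ 16 = 21.
The overall nim-sum is X = 21. A pile of size p has a winning move iff p XOR X < p (reduce it to p XOR X).
  19: 19 XOR 21 = 6 < 19 — winning move (to 6).
  22: 22 XOR 21 = 3 < 22 — winning move (to 3).
  16: 16 XOR 21 = 5 < 16 — winning move (to 5).
That gives 3 winning moves.

3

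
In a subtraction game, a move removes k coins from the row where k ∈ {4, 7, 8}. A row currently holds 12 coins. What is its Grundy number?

Grundy values for subtraction set {4, 7, 8}:
k:     0  1  2  3  4  5  6  7  8  9 10 11 12
g(k):  0  0  0  0  1  1  1  1  2  2  2  2  0
So g(12) = 0.

0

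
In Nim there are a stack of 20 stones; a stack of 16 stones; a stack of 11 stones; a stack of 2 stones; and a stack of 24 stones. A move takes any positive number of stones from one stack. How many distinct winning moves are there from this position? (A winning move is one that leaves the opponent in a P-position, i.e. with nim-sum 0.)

3

In binary:
  10100  (20)
  10000  (16)
  01011  (11)
  00010  (2)
  11000  (24)
  -----
  10101  (21)
The overall nim-sum is X = 21. A stack of size p has a winning move iff p XOR X < p (reduce it to p XOR X).
  20: 20 XOR 21 = 1 < 20 — winning move (to 1).
  16: 16 XOR 21 = 5 < 16 — winning move (to 5).
  11: 11 XOR 21 = 30 ≥ 11 — no move.
  2: 2 XOR 21 = 23 ≥ 2 — no move.
  24: 24 XOR 21 = 13 < 24 — winning move (to 13).
That gives 3 winning moves.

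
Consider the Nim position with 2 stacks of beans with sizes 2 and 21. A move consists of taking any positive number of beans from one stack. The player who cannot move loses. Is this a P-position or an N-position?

Nim-sum: 2 ⊕ 21 = 23.
The nim-sum is 23 ≠ 0, so this is an N-position: the player to move can win.

N-position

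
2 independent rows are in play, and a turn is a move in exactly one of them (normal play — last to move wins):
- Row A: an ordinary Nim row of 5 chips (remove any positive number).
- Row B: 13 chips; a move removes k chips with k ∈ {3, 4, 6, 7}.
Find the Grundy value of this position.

4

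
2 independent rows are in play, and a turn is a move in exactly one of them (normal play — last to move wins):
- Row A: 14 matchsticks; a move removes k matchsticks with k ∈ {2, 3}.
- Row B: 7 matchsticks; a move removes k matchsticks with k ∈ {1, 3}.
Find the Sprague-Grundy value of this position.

3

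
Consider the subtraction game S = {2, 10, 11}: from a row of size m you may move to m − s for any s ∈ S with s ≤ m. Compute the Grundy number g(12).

2

Grundy values for subtraction set {2, 10, 11}:
g(0) = mex{} = 0
g(1) = mex{} = 0
g(2) = mex{0} = 1
g(3) = mex{0} = 1
g(4) = mex{1} = 0
g(5) = mex{1} = 0
g(6) = mex{0} = 1
g(7) = mex{0} = 1
g(8) = mex{1} = 0
g(9) = mex{1} = 0
g(10) = mex{0} = 1
g(11) = mex{0} = 1
g(12) = mex{0,1} = 2
So g(12) = 2.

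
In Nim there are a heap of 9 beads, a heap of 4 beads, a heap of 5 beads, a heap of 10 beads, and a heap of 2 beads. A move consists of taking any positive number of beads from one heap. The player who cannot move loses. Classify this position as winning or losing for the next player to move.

Losing position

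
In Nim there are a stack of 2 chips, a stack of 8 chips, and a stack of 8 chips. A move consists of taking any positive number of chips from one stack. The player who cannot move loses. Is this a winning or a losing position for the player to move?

Winning position

Compute the nim-sum pairwise:
2 ⊕ 8 = 10
10 ⊕ 8 = 2
The nim-sum is 2 ≠ 0, so this is an N-position: the player to move can win.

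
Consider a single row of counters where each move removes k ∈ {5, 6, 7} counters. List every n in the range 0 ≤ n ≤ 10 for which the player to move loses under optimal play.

0, 1, 2, 3, 4

Compute g(0), g(1), … for moves {5, 6, 7}:
g(0) = mex{} = 0
g(1) = mex{} = 0
g(2) = mex{} = 0
g(3) = mex{} = 0
g(4) = mex{} = 0
g(5) = mex{0} = 1
g(6) = mex{0} = 1
g(7) = mex{0} = 1
g(8) = mex{0} = 1
g(9) = mex{0} = 1
g(10) = mex{0,1} = 2
The P-positions (g = 0) in 0..10 are 0, 1, 2, 3, 4.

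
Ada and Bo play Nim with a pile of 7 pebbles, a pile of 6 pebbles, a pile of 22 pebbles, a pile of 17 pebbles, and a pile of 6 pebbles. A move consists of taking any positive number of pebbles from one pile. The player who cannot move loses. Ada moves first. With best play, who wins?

Nim-sum: 7 ⊕ 6 ⊕ 22 ⊕ 17 ⊕ 6 = 0.
The nim-sum is 0, so this is a P-position: the player to move is in a losing position under optimal play; Ada is about to move from it and so loses — Bo wins.

Bo wins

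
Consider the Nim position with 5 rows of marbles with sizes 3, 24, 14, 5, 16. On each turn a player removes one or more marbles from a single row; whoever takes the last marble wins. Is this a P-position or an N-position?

P-position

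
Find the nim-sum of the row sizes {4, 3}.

7

Bitwise XOR of the heap sizes:
  100  (4)
  011  (3)
  ---
  111  (7)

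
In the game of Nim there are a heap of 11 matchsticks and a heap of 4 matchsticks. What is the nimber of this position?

15

Write each in binary and XOR column by column:
  1011  (11)
  0100  (4)
  ----
  1111  (15)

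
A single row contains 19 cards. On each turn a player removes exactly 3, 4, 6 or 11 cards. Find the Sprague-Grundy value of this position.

Grundy values for subtraction set {3, 4, 6, 11}:
k:     0  1  2  3  4  5  6  7  8  9 10 11 12 13 14 15 16 17 18 19
g(k):  0  0  0  1  1  1  2  2  2  0  0  3  1  1  4  2  2  0  0  0
So g(19) = 0.

0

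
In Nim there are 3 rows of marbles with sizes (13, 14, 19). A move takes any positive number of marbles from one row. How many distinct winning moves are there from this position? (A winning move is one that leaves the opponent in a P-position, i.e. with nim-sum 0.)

1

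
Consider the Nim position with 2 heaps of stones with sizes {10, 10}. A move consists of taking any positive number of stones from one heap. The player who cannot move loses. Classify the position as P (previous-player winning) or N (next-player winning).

Nim-sum: 10 XOR 10 = 0.
The nim-sum is 0, so this is a P-position: the player to move is in a losing position under optimal play.

P-position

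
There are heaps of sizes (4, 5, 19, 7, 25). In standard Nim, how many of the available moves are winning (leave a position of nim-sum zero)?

1

Nim-sum: 4 ⊕ 5 ⊕ 19 ⊕ 7 ⊕ 25 = 12.
The overall nim-sum is X = 12. A heap of size p has a winning move iff p XOR X < p (reduce it to p XOR X).
  4: 4 XOR 12 = 8 ≥ 4 — no move.
  5: 5 XOR 12 = 9 ≥ 5 — no move.
  19: 19 XOR 12 = 31 ≥ 19 — no move.
  7: 7 XOR 12 = 11 ≥ 7 — no move.
  25: 25 XOR 12 = 21 < 25 — winning move (to 21).
That gives 1 winning move.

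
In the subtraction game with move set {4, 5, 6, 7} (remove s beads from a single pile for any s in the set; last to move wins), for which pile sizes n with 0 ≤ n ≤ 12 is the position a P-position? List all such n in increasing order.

0, 1, 2, 3, 11, 12

Build the Grundy sequence with g(k) = mex{g(k−s) : s ∈ {4, 5, 6, 7}, s ≤ k}:
k:     0  1  2  3  4  5  6  7  8  9 10 11 12
g(k):  0  0  0  0  1  1  1  1  2  2  2  0  0
The P-positions (g = 0) in 0..12 are 0, 1, 2, 3, 11, 12.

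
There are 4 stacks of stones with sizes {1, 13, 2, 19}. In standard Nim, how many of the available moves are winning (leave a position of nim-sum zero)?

Nim-sum: 1 ⊕ 13 ⊕ 2 ⊕ 19 = 29.
The overall nim-sum is X = 29. A stack of size p has a winning move iff p XOR X < p (reduce it to p XOR X).
  1: 1 XOR 29 = 28 ≥ 1 — no move.
  13: 13 XOR 29 = 16 ≥ 13 — no move.
  2: 2 XOR 29 = 31 ≥ 2 — no move.
  19: 19 XOR 29 = 14 < 19 — winning move (to 14).
That gives 1 winning move.

1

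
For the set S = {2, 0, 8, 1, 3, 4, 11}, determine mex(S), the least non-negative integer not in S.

5

The values 0, 1, 2, 3, 4 are all present; 5 is the first non-negative integer missing from the set.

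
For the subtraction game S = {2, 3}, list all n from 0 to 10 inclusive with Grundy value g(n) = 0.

0, 1, 5, 6, 10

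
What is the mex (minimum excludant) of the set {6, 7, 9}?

0

0 is not in the set, so the mex is 0.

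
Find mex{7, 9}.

0 is not in the set, so the mex is 0.

0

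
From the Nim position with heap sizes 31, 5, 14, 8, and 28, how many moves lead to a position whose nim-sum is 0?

0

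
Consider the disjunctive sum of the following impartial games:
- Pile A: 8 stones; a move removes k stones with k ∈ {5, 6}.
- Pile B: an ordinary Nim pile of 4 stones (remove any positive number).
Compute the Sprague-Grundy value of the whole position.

5

For pile A, compute g(0), g(1), … with moves {5, 6}:
k:     0  1  2  3  4  5  6  7  8
g(k):  0  0  0  0  0  1  1  1  1
So g(8) = 1.
Pile B is a plain Nim pile of size 4, so its Grundy value is 4.
By the Sprague-Grundy theorem, the Grundy value of a sum of independent games is the XOR of the component values.
Combined value = 1 XOR 4 = 5.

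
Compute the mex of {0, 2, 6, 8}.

1

0 is in the set but 1 is not, so the mex is 1.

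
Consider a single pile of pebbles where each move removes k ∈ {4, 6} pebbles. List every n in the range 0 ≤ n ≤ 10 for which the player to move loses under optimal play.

0, 1, 2, 3, 10

Compute g(0), g(1), … for moves {4, 6}:
k:     0  1  2  3  4  5  6  7  8  9 10
g(k):  0  0  0  0  1  1  1  1  2  2  0
The P-positions (g = 0) in 0..10 are 0, 1, 2, 3, 10.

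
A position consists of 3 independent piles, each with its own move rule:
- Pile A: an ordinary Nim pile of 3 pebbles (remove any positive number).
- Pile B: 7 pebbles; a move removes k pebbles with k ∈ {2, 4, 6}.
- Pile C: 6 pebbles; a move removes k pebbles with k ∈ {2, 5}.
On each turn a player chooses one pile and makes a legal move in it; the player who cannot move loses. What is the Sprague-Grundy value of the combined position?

1

Pile A is a plain Nim pile of size 3, so its Grundy value is 3.
For pile B, compute g(0), g(1), … with moves {2, 4, 6}:
g(0) = mex{} = 0
g(1) = mex{} = 0
g(2) = mex{0} = 1
g(3) = mex{0} = 1
g(4) = mex{0,1} = 2
g(5) = mex{0,1} = 2
g(6) = mex{0,1,2} = 3
g(7) = mex{0,1,2} = 3
So g(7) = 3.
For pile C, compute g(0), g(1), … with moves {2, 5}:
g(0) = mex{} = 0
g(1) = mex{} = 0
g(2) = mex{0} = 1
g(3) = mex{0} = 1
g(4) = mex{1} = 0
g(5) = mex{0,1} = 2
g(6) = mex{0} = 1
So g(6) = 1.
The value of a disjunctive sum is the nim-sum of the parts.
Combined value = 3 ⊕ 3 ⊕ 1 = 1.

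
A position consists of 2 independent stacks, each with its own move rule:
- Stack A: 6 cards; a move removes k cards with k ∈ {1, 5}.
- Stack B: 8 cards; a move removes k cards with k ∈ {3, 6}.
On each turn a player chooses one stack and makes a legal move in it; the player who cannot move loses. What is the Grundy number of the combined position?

2

Build the Grundy sequence for stack A with g(k) = mex{g(k−s) : s ∈ {1, 5}, s ≤ k}:
g(0) = mex{} = 0
g(1) = mex{0} = 1
g(2) = mex{1} = 0
g(3) = mex{0} = 1
g(4) = mex{1} = 0
g(5) = mex{0} = 1
g(6) = mex{1} = 0
So g(6) = 0.
For stack B, compute g(0), g(1), … with moves {3, 6}:
g(0) = mex{} = 0
g(1) = mex{} = 0
g(2) = mex{} = 0
g(3) = mex{0} = 1
g(4) = mex{0} = 1
g(5) = mex{0} = 1
g(6) = mex{0,1} = 2
g(7) = mex{0,1} = 2
g(8) = mex{0,1} = 2
So g(8) = 2.
The value of a disjunctive sum is the nim-sum of the parts.
Combined value = 0 XOR 2 = 2.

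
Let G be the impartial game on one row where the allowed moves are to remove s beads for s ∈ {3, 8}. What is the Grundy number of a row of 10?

Grundy values for subtraction set {3, 8}:
k:     0  1  2  3  4  5  6  7  8  9 10
g(k):  0  0  0  1  1  1  0  0  2  1  1
So g(10) = 1.

1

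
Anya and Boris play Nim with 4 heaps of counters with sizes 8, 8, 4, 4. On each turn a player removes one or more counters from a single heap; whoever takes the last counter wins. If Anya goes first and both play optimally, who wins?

Boris wins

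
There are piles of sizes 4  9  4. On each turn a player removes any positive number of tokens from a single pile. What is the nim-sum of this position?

9

Compute the nim-sum pairwise:
4 XOR 9 = 13
13 XOR 4 = 9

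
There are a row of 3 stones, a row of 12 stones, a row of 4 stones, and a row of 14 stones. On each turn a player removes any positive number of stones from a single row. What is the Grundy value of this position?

5

Compute the nim-sum pairwise:
3 XOR 12 = 15
15 XOR 4 = 11
11 XOR 14 = 5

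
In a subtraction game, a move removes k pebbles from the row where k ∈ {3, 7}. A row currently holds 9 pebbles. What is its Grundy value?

1

Compute g(0), g(1), … for moves {3, 7}:
g(0) = mex{} = 0
g(1) = mex{} = 0
g(2) = mex{} = 0
g(3) = mex{0} = 1
g(4) = mex{0} = 1
g(5) = mex{0} = 1
g(6) = mex{1} = 0
g(7) = mex{0,1} = 2
g(8) = mex{0,1} = 2
g(9) = mex{0} = 1
So g(9) = 1.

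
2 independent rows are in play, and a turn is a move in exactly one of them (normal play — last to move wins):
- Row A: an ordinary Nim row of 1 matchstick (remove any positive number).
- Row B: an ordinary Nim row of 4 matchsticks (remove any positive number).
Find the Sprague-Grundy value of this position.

5

Row A is a plain Nim row of size 1, so its Grundy value is 1.
Row B is a plain Nim row of size 4, so its Grundy value is 4.
The value of a disjunctive sum is the nim-sum of the parts.
Combined value = 1 XOR 4 = 5.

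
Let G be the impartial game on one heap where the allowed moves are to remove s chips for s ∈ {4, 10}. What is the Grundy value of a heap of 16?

Grundy values for subtraction set {4, 10}:
k:     0  1  2  3  4  5  6  7  8  9 10 11 12 13 14 15 16
g(k):  0  0  0  0  1  1  1  1  0  0  2  2  1  1  0  0  0
So g(16) = 0.

0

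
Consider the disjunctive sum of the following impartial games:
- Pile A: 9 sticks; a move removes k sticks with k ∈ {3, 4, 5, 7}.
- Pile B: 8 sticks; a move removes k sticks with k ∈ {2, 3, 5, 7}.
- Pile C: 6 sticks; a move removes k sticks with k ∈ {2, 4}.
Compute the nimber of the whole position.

Grundy values for pile A (subtraction set {3, 4, 5, 7}):
k:     0  1  2  3  4  5  6  7  8  9
g(k):  0  0  0  1  1  1  2  2  2  3
So g(9) = 3.
Build the Grundy sequence for pile B with g(k) = mex{g(k−s) : s ∈ {2, 3, 5, 7}, s ≤ k}:
k:     0  1  2  3  4  5  6  7  8
g(k):  0  0  1  1  2  2  3  3  4
So g(8) = 4.
Grundy values for pile C (subtraction set {2, 4}):
g(0) = mex{} = 0
g(1) = mex{} = 0
g(2) = mex{0} = 1
g(3) = mex{0} = 1
g(4) = mex{0,1} = 2
g(5) = mex{0,1} = 2
g(6) = mex{1,2} = 0
So g(6) = 0.
By the Sprague-Grundy theorem, the Grundy value of a sum of independent games is the XOR of the component values.
Combined value = 3 ⊕ 4 ⊕ 0 = 7.

7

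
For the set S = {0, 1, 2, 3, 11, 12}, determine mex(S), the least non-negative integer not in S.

The values 0, 1, 2, 3 are all present; 4 is the first non-negative integer missing from the set.

4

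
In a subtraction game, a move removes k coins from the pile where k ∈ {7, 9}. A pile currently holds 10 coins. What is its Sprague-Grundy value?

1

Build the Grundy sequence with g(k) = mex{g(k−s) : s ∈ {7, 9}, s ≤ k}:
k:     0  1  2  3  4  5  6  7  8  9 10
g(k):  0  0  0  0  0  0  0  1  1  1  1
So g(10) = 1.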